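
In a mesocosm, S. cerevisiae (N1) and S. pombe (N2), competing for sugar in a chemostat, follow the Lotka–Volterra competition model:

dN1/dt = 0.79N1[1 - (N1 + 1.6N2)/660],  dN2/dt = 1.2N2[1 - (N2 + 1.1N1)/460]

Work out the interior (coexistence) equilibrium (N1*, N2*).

N1* ≈ 100, N2* ≈ 350

Setting both brackets to zero gives the nullclines N1 + 1.6N2 = 660 and 1.1N1 + N2 = 460.
Substituting N2 = 460 - 1.1N1 into the first: N1(1 - 1.6·1.1) = 660 - 1.6·460.
So N1* = -76/-0.76 = 100, and then N2* = 460 - 1.1·100 = 350.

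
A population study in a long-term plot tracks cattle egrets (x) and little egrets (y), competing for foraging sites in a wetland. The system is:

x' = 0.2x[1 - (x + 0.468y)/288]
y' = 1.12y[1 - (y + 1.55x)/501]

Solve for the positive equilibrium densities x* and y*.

Setting both brackets to zero gives the nullclines x + 0.468y = 288 and 1.55x + y = 501.
Substituting y = 501 - 1.55x into the first: x(1 - 0.468·1.55) = 288 - 0.468·501.
So x* = 53.5/0.275 = 195, and then y* = 501 - 1.55·195 = 199.

x* ≈ 195, y* ≈ 199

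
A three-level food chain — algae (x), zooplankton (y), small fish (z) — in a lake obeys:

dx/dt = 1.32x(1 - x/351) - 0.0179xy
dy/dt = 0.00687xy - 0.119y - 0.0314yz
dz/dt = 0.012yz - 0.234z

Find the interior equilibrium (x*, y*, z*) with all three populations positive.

From dz/dt = 0: 0.012y* = 0.234, so y* = 19.5.
From dx/dt = 0: 1.32(1 - x*/351) = 0.0179·19.5, giving x* = 351·(1 - 0.264) = 258.
From dy/dt = 0: 0.00687·258 - 0.119 = 0.0314z*, so z* = 1.65/0.0314 = 52.7.

x* ≈ 258, y* ≈ 19.5, z* ≈ 52.7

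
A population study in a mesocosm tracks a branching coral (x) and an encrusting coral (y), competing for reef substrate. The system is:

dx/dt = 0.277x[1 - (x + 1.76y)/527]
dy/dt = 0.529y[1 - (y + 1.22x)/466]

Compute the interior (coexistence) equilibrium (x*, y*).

Setting both brackets to zero gives the nullclines x + 1.76y = 527 and 1.22x + y = 466.
Substituting y = 466 - 1.22x into the first: x(1 - 1.76·1.22) = 527 - 1.76·466.
So x* = -293/-1.15 = 256, and then y* = 466 - 1.22·256 = 154.

x* ≈ 256, y* ≈ 154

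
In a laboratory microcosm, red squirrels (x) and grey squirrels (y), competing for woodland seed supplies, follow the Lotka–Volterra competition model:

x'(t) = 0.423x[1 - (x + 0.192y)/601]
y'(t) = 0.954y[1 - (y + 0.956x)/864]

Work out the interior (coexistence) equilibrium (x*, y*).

x* ≈ 533, y* ≈ 355

Setting both brackets to zero gives the nullclines x + 0.192y = 601 and 0.956x + y = 864.
Substituting y = 864 - 0.956x into the first: x(1 - 0.192·0.956) = 601 - 0.192·864.
So x* = 435/0.816 = 533, and then y* = 864 - 0.956·533 = 355.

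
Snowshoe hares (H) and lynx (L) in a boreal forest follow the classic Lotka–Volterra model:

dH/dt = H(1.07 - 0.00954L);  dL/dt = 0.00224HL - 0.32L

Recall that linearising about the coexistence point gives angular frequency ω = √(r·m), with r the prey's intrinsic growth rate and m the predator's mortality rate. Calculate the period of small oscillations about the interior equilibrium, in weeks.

Here r = 1.07 and m = 0.32, so r·m = 0.342.
ω = √0.342 = 0.585 per week, hence T = 2π/ω ≈ 10.7 weeks.

T ≈ 10.7 weeks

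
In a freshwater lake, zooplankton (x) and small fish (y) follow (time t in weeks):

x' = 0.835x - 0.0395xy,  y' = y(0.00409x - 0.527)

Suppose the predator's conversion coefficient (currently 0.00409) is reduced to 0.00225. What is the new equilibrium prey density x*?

x* ≈ 234

At the interior fixed point, setting dy/dt = 0 with y > 0 fixes x* = (predator death rate)/(xy coefficient) — independent of the other coefficients.
With the change, x* = 0.527/0.00225 = 234; it rises from 129.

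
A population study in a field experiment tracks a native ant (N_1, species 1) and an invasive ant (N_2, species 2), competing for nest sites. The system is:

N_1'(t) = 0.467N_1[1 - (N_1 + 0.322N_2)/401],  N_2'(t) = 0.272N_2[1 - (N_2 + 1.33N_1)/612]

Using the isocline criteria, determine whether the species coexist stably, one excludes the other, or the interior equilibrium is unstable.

Compare the nullcline intercepts: K1/α12 = 401/0.322 = 1250 > K2 = 612; K2/α21 = 612/1.33 = 460 > K1 = 401.
Since both inequalities hold, each species can invade when rare, so the interior equilibrium is stable.

stable coexistence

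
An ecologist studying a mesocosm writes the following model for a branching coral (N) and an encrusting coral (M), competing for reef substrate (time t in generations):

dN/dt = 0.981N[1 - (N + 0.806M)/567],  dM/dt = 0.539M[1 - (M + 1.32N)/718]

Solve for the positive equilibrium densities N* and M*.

N* ≈ 183, M* ≈ 476

Setting both brackets to zero gives the nullclines N + 0.806M = 567 and 1.32N + M = 718.
Substituting M = 718 - 1.32N into the first: N(1 - 0.806·1.32) = 567 - 0.806·718.
So N* = -11.7/-0.0639 = 183, and then M* = 718 - 1.32·183 = 476.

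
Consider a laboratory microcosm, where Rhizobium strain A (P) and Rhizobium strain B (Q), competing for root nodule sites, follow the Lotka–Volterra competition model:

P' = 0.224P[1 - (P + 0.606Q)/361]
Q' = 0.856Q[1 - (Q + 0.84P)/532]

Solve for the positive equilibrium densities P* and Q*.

P* ≈ 78.6, Q* ≈ 466

Setting both brackets to zero gives the nullclines P + 0.606Q = 361 and 0.84P + Q = 532.
Substituting Q = 532 - 0.84P into the first: P(1 - 0.606·0.84) = 361 - 0.606·532.
So P* = 38.6/0.491 = 78.6, and then Q* = 532 - 0.84·78.6 = 466.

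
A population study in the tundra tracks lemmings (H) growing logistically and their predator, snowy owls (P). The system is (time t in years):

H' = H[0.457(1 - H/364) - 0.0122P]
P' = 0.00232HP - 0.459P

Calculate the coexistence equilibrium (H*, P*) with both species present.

H* ≈ 198, P* ≈ 17.1

From dP/dt = 0 with P > 0: 0.00232H* = 0.459, so H* = 198.
Substitute into dH/dt = 0: 0.457(1 - 198/364) = 0.0122P*.
The bracket is 0.456, giving P* = 0.209/0.0122 = 17.1.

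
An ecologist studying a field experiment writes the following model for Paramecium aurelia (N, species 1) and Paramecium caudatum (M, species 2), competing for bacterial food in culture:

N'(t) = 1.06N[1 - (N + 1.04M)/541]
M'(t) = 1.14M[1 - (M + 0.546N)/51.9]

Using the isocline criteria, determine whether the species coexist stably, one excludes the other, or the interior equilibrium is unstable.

species 1 excludes species 2

Compare the nullcline intercepts: K1/α12 = 541/1.04 = 520 > K2 = 51.9; K2/α21 = 51.9/0.546 = 95.1 < K1 = 541.
Since the inequalities point opposite ways, species 1 can invade but species 2 cannot.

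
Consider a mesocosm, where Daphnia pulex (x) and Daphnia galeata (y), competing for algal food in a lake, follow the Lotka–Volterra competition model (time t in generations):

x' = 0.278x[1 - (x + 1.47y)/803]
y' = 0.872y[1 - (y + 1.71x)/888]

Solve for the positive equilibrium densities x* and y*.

x* ≈ 332, y* ≈ 320

Setting both brackets to zero gives the nullclines x + 1.47y = 803 and 1.71x + y = 888.
Substituting y = 888 - 1.71x into the first: x(1 - 1.47·1.71) = 803 - 1.47·888.
So x* = -502/-1.51 = 332, and then y* = 888 - 1.71·332 = 320.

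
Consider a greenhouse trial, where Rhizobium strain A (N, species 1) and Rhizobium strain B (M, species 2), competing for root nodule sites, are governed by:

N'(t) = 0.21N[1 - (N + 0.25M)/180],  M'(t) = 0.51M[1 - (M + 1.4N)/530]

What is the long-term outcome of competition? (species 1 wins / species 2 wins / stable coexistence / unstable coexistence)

stable coexistence

Compare the nullcline intercepts: K1/α12 = 180/0.25 = 720 > K2 = 530; K2/α21 = 530/1.4 = 379 > K1 = 180.
Since both inequalities hold, each species can invade when rare, so the interior equilibrium is stable.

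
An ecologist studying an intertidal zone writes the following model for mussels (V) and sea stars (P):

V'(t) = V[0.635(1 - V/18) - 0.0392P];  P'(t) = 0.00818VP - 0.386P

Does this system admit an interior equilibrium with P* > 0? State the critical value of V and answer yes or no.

The predator equation gives dP/dt > 0 only when V > 0.386/0.00818 = 47.2.
Without the predator, V → K = 18. Since 18 < 47.2, the predator cannot invade.

Threshold V = 47.2; K < 47.2, so no, the predator goes extinct.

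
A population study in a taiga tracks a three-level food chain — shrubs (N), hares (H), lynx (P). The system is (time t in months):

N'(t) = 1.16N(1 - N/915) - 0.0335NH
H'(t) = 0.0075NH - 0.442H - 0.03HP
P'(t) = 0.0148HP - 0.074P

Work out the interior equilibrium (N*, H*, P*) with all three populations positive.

From dP/dt = 0: 0.0148H* = 0.074, so H* = 5.
From dN/dt = 0: 1.16(1 - N*/915) = 0.0335·5, giving N* = 915·(1 - 0.144) = 783.
From dH/dt = 0: 0.0075·783 - 0.442 = 0.03P*, so P* = 5.43/0.03 = 181.

N* ≈ 783, H* ≈ 5, P* ≈ 181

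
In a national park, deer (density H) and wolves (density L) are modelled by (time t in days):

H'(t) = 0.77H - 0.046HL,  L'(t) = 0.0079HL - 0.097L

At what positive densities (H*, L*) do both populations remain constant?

H* ≈ 12.3, L* ≈ 16.7

Set dL/dt = 0 with L > 0: 0.0079H - 0.097 = 0, so H* = 0.097/0.0079 = 12.3.
Set dH/dt = 0 with H > 0: 0.77 - 0.046L = 0, so L* = 0.77/0.046 = 16.7.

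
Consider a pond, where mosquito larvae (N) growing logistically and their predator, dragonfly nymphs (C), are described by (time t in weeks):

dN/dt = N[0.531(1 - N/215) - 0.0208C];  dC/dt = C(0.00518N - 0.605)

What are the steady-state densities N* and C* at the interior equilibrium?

N* ≈ 117, C* ≈ 11.7

From dC/dt = 0 with C > 0: 0.00518N* = 0.605, so N* = 117.
Substitute into dN/dt = 0: 0.531(1 - 117/215) = 0.0208C*.
The bracket is 0.457, giving C* = 0.243/0.0208 = 11.7.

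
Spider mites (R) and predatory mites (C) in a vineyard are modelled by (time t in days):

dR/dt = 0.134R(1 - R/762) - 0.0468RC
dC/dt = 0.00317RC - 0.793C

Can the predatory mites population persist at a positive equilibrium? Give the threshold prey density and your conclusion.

The predator equation gives dC/dt > 0 only when R > 0.793/0.00317 = 250.
Without the predator, R → K = 762. Since 762 > 250, the predator can invade and persist.

Threshold R = 250; K > 250, so yes, the predator persists.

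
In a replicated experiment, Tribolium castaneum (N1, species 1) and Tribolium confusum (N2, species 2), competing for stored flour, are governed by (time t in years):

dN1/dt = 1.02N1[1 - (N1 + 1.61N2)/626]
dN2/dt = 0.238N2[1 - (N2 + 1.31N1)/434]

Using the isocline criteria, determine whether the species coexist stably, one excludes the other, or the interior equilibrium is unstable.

unstable coexistence (outcome depends on initial conditions)

Compare the nullcline intercepts: K1/α12 = 626/1.61 = 389 < K2 = 434; K2/α21 = 434/1.31 = 331 < K1 = 626.
Since both are reversed, neither can invade when rare; the interior point is a saddle.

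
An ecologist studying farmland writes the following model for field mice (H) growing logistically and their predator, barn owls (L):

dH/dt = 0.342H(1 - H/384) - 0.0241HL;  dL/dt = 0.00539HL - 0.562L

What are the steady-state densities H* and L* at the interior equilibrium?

H* ≈ 104, L* ≈ 10.3

From dL/dt = 0 with L > 0: 0.00539H* = 0.562, so H* = 104.
Substitute into dH/dt = 0: 0.342(1 - 104/384) = 0.0241L*.
The bracket is 0.728, giving L* = 0.249/0.0241 = 10.3.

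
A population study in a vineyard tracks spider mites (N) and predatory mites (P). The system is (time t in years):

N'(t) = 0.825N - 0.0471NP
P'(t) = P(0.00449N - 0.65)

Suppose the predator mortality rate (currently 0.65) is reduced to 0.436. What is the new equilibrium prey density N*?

N* ≈ 97.1

At the interior fixed point, setting dP/dt = 0 with P > 0 fixes N* = (predator death rate)/(NP coefficient) — independent of the other coefficients.
With the change, N* = 0.436/0.00449 = 97.1; it falls from 145.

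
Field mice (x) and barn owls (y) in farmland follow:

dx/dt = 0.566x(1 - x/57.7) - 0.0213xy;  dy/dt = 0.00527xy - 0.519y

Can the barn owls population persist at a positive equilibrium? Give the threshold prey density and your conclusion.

Threshold x = 98.5; K < 98.5, so no, the predator goes extinct.

The predator equation gives dy/dt > 0 only when x > 0.519/0.00527 = 98.5.
Without the predator, x → K = 57.7. Since 57.7 < 98.5, the predator cannot invade.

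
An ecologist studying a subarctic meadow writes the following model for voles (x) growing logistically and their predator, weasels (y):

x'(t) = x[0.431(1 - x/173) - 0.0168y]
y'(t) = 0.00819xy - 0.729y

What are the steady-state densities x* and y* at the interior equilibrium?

From dy/dt = 0 with y > 0: 0.00819x* = 0.729, so x* = 89.
Substitute into dx/dt = 0: 0.431(1 - 89/173) = 0.0168y*.
The bracket is 0.485, giving y* = 0.209/0.0168 = 12.5.

x* ≈ 89, y* ≈ 12.5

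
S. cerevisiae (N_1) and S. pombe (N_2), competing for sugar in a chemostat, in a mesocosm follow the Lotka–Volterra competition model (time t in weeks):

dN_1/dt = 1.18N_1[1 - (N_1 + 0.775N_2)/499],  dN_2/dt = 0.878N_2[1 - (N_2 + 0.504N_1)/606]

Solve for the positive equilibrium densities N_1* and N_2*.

N_1* ≈ 48.2, N_2* ≈ 582

Setting both brackets to zero gives the nullclines N_1 + 0.775N_2 = 499 and 0.504N_1 + N_2 = 606.
Substituting N_2 = 606 - 0.504N_1 into the first: N_1(1 - 0.775·0.504) = 499 - 0.775·606.
So N_1* = 29.3/0.609 = 48.2, and then N_2* = 606 - 0.504·48.2 = 582.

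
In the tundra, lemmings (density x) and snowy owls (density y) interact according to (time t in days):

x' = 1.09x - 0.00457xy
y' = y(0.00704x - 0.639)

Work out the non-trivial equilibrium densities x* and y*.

Set dy/dt = 0 with y > 0: 0.00704x - 0.639 = 0, so x* = 0.639/0.00704 = 90.8.
Set dx/dt = 0 with x > 0: 1.09 - 0.00457y = 0, so y* = 1.09/0.00457 = 239.

x* ≈ 90.8, y* ≈ 239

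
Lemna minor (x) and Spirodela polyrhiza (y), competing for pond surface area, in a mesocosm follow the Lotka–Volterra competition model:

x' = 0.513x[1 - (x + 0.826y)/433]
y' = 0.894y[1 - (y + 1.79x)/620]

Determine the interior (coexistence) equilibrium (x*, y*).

x* ≈ 165, y* ≈ 324

Setting both brackets to zero gives the nullclines x + 0.826y = 433 and 1.79x + y = 620.
Substituting y = 620 - 1.79x into the first: x(1 - 0.826·1.79) = 433 - 0.826·620.
So x* = -79.1/-0.479 = 165, and then y* = 620 - 1.79·165 = 324.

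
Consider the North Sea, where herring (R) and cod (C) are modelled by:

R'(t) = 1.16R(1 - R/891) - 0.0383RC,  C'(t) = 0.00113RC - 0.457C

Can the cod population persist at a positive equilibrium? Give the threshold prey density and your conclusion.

The predator equation gives dC/dt > 0 only when R > 0.457/0.00113 = 404.
Without the predator, R → K = 891. Since 891 > 404, the predator can invade and persist.

Threshold R = 404; K > 404, so yes, the predator persists.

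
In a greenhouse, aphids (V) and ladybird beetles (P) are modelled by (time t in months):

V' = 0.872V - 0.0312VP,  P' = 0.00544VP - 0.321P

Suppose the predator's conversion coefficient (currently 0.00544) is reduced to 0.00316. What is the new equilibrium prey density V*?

At the interior fixed point, setting dP/dt = 0 with P > 0 fixes V* = (predator death rate)/(VP coefficient) — independent of the other coefficients.
With the change, V* = 0.321/0.00316 = 102; it rises from 59.

V* ≈ 102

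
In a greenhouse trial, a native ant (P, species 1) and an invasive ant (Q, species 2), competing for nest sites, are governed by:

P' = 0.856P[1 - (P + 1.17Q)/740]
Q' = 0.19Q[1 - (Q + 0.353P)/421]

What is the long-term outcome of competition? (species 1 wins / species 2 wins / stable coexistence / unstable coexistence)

Compare the nullcline intercepts: K1/α12 = 740/1.17 = 632 > K2 = 421; K2/α21 = 421/0.353 = 1190 > K1 = 740.
Since both inequalities hold, each species can invade when rare, so the interior equilibrium is stable.

stable coexistence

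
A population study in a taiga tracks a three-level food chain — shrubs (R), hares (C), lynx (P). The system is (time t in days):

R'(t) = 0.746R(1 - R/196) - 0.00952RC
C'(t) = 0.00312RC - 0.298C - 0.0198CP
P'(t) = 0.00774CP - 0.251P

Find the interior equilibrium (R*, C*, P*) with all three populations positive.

From dP/dt = 0: 0.00774C* = 0.251, so C* = 32.4.
From dR/dt = 0: 0.746(1 - R*/196) = 0.00952·32.4, giving R* = 196·(1 - 0.414) = 115.
From dC/dt = 0: 0.00312·115 - 0.298 = 0.0198P*, so P* = 0.0604/0.0198 = 3.05.

R* ≈ 115, C* ≈ 32.4, P* ≈ 3.05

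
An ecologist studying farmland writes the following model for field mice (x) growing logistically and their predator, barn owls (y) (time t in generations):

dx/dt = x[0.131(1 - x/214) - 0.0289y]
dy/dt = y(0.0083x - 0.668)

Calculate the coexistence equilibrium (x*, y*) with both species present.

x* ≈ 80.5, y* ≈ 2.83

From dy/dt = 0 with y > 0: 0.0083x* = 0.668, so x* = 80.5.
Substitute into dx/dt = 0: 0.131(1 - 80.5/214) = 0.0289y*.
The bracket is 0.624, giving y* = 0.0817/0.0289 = 2.83.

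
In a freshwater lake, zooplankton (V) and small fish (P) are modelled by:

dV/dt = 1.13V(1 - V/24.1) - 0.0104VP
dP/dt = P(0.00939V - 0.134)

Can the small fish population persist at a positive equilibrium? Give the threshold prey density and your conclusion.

Threshold V = 14.3; K > 14.3, so yes, the predator persists.

The predator equation gives dP/dt > 0 only when V > 0.134/0.00939 = 14.3.
Without the predator, V → K = 24.1. Since 24.1 > 14.3, the predator can invade and persist.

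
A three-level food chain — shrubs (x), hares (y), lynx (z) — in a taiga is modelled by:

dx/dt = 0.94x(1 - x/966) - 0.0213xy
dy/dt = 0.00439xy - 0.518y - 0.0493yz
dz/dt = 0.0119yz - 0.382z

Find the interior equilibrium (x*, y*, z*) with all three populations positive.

From dz/dt = 0: 0.0119y* = 0.382, so y* = 32.1.
From dx/dt = 0: 0.94(1 - x*/966) = 0.0213·32.1, giving x* = 966·(1 - 0.727) = 263.
From dy/dt = 0: 0.00439·263 - 0.518 = 0.0493z*, so z* = 0.638/0.0493 = 12.9.

x* ≈ 263, y* ≈ 32.1, z* ≈ 12.9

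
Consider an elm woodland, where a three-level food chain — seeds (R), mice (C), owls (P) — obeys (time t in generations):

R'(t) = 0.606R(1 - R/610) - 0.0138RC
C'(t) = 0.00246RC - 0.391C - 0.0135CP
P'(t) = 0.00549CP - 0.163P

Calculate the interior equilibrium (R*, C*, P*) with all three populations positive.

From dP/dt = 0: 0.00549C* = 0.163, so C* = 29.7.
From dR/dt = 0: 0.606(1 - R*/610) = 0.0138·29.7, giving R* = 610·(1 - 0.676) = 198.
From dC/dt = 0: 0.00246·198 - 0.391 = 0.0135P*, so P* = 0.095/0.0135 = 7.04.

R* ≈ 198, C* ≈ 29.7, P* ≈ 7.04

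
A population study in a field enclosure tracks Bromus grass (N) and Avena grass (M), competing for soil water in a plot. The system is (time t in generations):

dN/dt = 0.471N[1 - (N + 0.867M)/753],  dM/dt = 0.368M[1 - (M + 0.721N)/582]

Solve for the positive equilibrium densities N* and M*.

N* ≈ 663, M* ≈ 104

Setting both brackets to zero gives the nullclines N + 0.867M = 753 and 0.721N + M = 582.
Substituting M = 582 - 0.721N into the first: N(1 - 0.867·0.721) = 753 - 0.867·582.
So N* = 248/0.375 = 663, and then M* = 582 - 0.721·663 = 104.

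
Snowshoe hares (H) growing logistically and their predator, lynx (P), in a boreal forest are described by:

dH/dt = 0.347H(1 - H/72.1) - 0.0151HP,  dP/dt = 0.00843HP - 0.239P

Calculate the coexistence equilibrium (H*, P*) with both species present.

H* ≈ 28.4, P* ≈ 13.9

From dP/dt = 0 with P > 0: 0.00843H* = 0.239, so H* = 28.4.
Substitute into dH/dt = 0: 0.347(1 - 28.4/72.1) = 0.0151P*.
The bracket is 0.607, giving P* = 0.211/0.0151 = 13.9.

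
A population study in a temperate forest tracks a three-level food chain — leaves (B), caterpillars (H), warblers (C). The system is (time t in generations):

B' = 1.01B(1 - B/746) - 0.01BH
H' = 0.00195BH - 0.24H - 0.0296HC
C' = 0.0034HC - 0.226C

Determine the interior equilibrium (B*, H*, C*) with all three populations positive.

From dC/dt = 0: 0.0034H* = 0.226, so H* = 66.5.
From dB/dt = 0: 1.01(1 - B*/746) = 0.01·66.5, giving B* = 746·(1 - 0.658) = 255.
From dH/dt = 0: 0.00195·255 - 0.24 = 0.0296C*, so C* = 0.257/0.0296 = 8.69.

B* ≈ 255, H* ≈ 66.5, C* ≈ 8.69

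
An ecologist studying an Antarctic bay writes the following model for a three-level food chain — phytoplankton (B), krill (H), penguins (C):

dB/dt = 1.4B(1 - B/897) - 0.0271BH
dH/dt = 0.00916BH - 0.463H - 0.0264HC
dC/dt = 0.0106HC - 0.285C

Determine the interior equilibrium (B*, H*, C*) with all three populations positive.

B* ≈ 430, H* ≈ 26.9, C* ≈ 132

From dC/dt = 0: 0.0106H* = 0.285, so H* = 26.9.
From dB/dt = 0: 1.4(1 - B*/897) = 0.0271·26.9, giving B* = 897·(1 - 0.52) = 430.
From dH/dt = 0: 0.00916·430 - 0.463 = 0.0264C*, so C* = 3.48/0.0264 = 132.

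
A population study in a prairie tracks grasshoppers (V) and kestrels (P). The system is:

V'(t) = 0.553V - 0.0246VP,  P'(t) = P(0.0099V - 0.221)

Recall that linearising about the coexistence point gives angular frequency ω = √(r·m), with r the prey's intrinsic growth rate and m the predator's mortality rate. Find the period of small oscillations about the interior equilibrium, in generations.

Here r = 0.553 and m = 0.221, so r·m = 0.122.
ω = √0.122 = 0.35 per generation, hence T = 2π/ω ≈ 18 generations.

T ≈ 18 generations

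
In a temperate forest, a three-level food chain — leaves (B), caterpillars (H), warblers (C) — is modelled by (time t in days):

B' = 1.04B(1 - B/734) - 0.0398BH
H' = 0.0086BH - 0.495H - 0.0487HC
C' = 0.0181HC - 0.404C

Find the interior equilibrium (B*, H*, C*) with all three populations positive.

From dC/dt = 0: 0.0181H* = 0.404, so H* = 22.3.
From dB/dt = 0: 1.04(1 - B*/734) = 0.0398·22.3, giving B* = 734·(1 - 0.854) = 107.
From dH/dt = 0: 0.0086·107 - 0.495 = 0.0487C*, so C* = 0.425/0.0487 = 8.74.

B* ≈ 107, H* ≈ 22.3, C* ≈ 8.74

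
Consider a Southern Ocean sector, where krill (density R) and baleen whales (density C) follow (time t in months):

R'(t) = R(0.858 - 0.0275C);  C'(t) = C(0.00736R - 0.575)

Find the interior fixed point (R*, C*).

Set dC/dt = 0 with C > 0: 0.00736R - 0.575 = 0, so R* = 0.575/0.00736 = 78.1.
Set dR/dt = 0 with R > 0: 0.858 - 0.0275C = 0, so C* = 0.858/0.0275 = 31.2.

R* ≈ 78.1, C* ≈ 31.2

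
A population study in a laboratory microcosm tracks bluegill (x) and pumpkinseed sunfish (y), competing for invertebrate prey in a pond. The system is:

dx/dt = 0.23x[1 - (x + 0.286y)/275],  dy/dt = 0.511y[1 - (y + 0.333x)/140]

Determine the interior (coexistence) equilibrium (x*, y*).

x* ≈ 260, y* ≈ 53.5

Setting both brackets to zero gives the nullclines x + 0.286y = 275 and 0.333x + y = 140.
Substituting y = 140 - 0.333x into the first: x(1 - 0.286·0.333) = 275 - 0.286·140.
So x* = 235/0.905 = 260, and then y* = 140 - 0.333·260 = 53.5.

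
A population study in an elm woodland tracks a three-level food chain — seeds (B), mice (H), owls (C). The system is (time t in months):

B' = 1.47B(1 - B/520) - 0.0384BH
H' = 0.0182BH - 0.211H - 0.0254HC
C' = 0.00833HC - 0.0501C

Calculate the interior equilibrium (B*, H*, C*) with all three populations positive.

B* ≈ 438, H* ≈ 6.01, C* ≈ 306

From dC/dt = 0: 0.00833H* = 0.0501, so H* = 6.01.
From dB/dt = 0: 1.47(1 - B*/520) = 0.0384·6.01, giving B* = 520·(1 - 0.157) = 438.
From dH/dt = 0: 0.0182·438 - 0.211 = 0.0254C*, so C* = 7.77/0.0254 = 306.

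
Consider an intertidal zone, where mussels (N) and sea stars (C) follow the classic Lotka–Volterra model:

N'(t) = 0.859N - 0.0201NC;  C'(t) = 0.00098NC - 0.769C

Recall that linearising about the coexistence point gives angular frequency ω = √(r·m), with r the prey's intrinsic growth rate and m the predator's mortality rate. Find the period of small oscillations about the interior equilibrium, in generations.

T ≈ 7.73 generations

Here r = 0.859 and m = 0.769, so r·m = 0.661.
ω = √0.661 = 0.813 per generation, hence T = 2π/ω ≈ 7.73 generations.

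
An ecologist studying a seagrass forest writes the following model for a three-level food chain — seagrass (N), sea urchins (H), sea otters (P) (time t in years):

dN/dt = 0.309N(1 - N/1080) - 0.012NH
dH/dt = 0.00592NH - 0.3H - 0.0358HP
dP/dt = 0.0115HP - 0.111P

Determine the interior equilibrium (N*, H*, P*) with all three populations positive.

N* ≈ 675, H* ≈ 9.65, P* ≈ 103

From dP/dt = 0: 0.0115H* = 0.111, so H* = 9.65.
From dN/dt = 0: 0.309(1 - N*/1080) = 0.012·9.65, giving N* = 1080·(1 - 0.375) = 675.
From dH/dt = 0: 0.00592·675 - 0.3 = 0.0358P*, so P* = 3.7/0.0358 = 103.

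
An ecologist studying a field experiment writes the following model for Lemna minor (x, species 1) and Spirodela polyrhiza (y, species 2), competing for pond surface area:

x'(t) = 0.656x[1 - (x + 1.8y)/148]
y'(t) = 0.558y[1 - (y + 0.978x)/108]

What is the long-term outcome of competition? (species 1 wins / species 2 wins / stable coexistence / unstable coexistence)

unstable coexistence (outcome depends on initial conditions)

Compare the nullcline intercepts: K1/α12 = 148/1.8 = 82.2 < K2 = 108; K2/α21 = 108/0.978 = 110 < K1 = 148.
Since both are reversed, neither can invade when rare; the interior point is a saddle.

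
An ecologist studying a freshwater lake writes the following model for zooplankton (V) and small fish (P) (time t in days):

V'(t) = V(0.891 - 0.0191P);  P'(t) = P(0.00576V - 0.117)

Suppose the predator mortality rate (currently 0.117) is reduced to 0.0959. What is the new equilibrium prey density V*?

V* ≈ 16.6

At the interior fixed point, setting dP/dt = 0 with P > 0 fixes V* = (predator death rate)/(VP coefficient) — independent of the other coefficients.
With the change, V* = 0.0959/0.00576 = 16.6; it falls from 20.3.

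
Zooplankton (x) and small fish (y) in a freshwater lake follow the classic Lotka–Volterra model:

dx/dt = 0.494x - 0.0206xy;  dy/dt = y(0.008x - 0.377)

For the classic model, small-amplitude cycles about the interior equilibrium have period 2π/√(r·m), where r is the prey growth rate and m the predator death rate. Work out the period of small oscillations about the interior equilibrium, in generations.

Here r = 0.494 and m = 0.377, so r·m = 0.186.
ω = √0.186 = 0.432 per generation, hence T = 2π/ω ≈ 14.6 generations.

T ≈ 14.6 generations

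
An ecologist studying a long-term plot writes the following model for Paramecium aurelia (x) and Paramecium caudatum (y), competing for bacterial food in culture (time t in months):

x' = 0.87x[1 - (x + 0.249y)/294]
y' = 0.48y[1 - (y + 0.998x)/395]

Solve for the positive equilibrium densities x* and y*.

x* ≈ 260, y* ≈ 135

Setting both brackets to zero gives the nullclines x + 0.249y = 294 and 0.998x + y = 395.
Substituting y = 395 - 0.998x into the first: x(1 - 0.249·0.998) = 294 - 0.249·395.
So x* = 196/0.751 = 260, and then y* = 395 - 0.998·260 = 135.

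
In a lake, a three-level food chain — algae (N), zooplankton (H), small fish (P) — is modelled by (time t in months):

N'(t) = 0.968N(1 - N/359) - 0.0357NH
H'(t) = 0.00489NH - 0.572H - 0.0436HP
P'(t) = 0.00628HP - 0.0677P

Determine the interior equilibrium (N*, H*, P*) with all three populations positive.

N* ≈ 216, H* ≈ 10.8, P* ≈ 11.1

From dP/dt = 0: 0.00628H* = 0.0677, so H* = 10.8.
From dN/dt = 0: 0.968(1 - N*/359) = 0.0357·10.8, giving N* = 359·(1 - 0.398) = 216.
From dH/dt = 0: 0.00489·216 - 0.572 = 0.0436P*, so P* = 0.486/0.0436 = 11.1.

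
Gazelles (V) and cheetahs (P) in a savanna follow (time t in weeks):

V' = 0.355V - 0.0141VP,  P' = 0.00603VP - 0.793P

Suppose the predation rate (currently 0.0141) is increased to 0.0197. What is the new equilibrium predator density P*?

P* ≈ 18

At the interior fixed point, setting dV/dt = 0 with V > 0 fixes P* = (prey growth rate)/(VP coefficient) — independent of the other coefficients.
With the change, P* = 0.355/0.0197 = 18; it falls from 25.2.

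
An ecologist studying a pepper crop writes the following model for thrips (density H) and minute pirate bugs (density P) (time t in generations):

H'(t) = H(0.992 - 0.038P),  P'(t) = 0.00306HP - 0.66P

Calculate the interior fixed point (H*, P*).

H* ≈ 216, P* ≈ 26.1

Set dP/dt = 0 with P > 0: 0.00306H - 0.66 = 0, so H* = 0.66/0.00306 = 216.
Set dH/dt = 0 with H > 0: 0.992 - 0.038P = 0, so P* = 0.992/0.038 = 26.1.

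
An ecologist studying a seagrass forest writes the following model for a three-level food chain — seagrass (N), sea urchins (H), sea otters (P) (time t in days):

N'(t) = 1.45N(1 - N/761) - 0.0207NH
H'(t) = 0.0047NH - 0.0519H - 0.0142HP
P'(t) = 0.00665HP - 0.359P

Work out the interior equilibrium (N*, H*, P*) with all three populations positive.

From dP/dt = 0: 0.00665H* = 0.359, so H* = 54.
From dN/dt = 0: 1.45(1 - N*/761) = 0.0207·54, giving N* = 761·(1 - 0.771) = 175.
From dH/dt = 0: 0.0047·175 - 0.0519 = 0.0142P*, so P* = 0.768/0.0142 = 54.1.

N* ≈ 175, H* ≈ 54, P* ≈ 54.1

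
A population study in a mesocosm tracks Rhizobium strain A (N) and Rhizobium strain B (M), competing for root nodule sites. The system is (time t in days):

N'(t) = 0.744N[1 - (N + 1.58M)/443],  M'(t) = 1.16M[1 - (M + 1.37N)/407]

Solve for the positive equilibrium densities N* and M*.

Setting both brackets to zero gives the nullclines N + 1.58M = 443 and 1.37N + M = 407.
Substituting M = 407 - 1.37N into the first: N(1 - 1.58·1.37) = 443 - 1.58·407.
So N* = -200/-1.16 = 172, and then M* = 407 - 1.37·172 = 172.

N* ≈ 172, M* ≈ 172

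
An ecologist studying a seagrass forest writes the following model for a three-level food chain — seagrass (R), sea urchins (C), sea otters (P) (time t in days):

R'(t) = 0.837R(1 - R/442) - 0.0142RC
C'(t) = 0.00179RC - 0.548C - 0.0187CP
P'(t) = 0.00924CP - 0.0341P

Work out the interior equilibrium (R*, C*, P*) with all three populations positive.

R* ≈ 414, C* ≈ 3.69, P* ≈ 10.4

From dP/dt = 0: 0.00924C* = 0.0341, so C* = 3.69.
From dR/dt = 0: 0.837(1 - R*/442) = 0.0142·3.69, giving R* = 442·(1 - 0.0626) = 414.
From dC/dt = 0: 0.00179·414 - 0.548 = 0.0187P*, so P* = 0.194/0.0187 = 10.4.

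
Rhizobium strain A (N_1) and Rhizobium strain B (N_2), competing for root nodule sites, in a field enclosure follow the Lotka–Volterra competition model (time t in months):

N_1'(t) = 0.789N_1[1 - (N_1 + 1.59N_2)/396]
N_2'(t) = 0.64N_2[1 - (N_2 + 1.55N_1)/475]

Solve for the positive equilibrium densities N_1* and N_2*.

N_1* ≈ 245, N_2* ≈ 94.8

Setting both brackets to zero gives the nullclines N_1 + 1.59N_2 = 396 and 1.55N_1 + N_2 = 475.
Substituting N_2 = 475 - 1.55N_1 into the first: N_1(1 - 1.59·1.55) = 396 - 1.59·475.
So N_1* = -359/-1.46 = 245, and then N_2* = 475 - 1.55·245 = 94.8.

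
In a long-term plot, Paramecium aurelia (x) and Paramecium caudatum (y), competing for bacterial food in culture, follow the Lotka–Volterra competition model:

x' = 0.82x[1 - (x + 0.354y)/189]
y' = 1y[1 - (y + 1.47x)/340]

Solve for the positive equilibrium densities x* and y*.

Setting both brackets to zero gives the nullclines x + 0.354y = 189 and 1.47x + y = 340.
Substituting y = 340 - 1.47x into the first: x(1 - 0.354·1.47) = 189 - 0.354·340.
So x* = 68.6/0.48 = 143, and then y* = 340 - 1.47·143 = 130.

x* ≈ 143, y* ≈ 130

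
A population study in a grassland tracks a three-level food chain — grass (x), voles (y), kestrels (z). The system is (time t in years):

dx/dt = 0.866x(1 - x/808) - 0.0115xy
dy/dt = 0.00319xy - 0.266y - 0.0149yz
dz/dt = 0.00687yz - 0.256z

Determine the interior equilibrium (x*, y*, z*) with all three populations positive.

x* ≈ 408, y* ≈ 37.3, z* ≈ 69.5

From dz/dt = 0: 0.00687y* = 0.256, so y* = 37.3.
From dx/dt = 0: 0.866(1 - x*/808) = 0.0115·37.3, giving x* = 808·(1 - 0.495) = 408.
From dy/dt = 0: 0.00319·408 - 0.266 = 0.0149z*, so z* = 1.04/0.0149 = 69.5.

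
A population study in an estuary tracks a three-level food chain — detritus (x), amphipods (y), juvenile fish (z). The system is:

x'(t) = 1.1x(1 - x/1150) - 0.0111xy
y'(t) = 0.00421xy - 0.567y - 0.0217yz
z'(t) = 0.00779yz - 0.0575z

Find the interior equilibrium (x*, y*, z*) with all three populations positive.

From dz/dt = 0: 0.00779y* = 0.0575, so y* = 7.38.
From dx/dt = 0: 1.1(1 - x*/1150) = 0.0111·7.38, giving x* = 1150·(1 - 0.0745) = 1060.
From dy/dt = 0: 0.00421·1060 - 0.567 = 0.0217z*, so z* = 3.91/0.0217 = 180.

x* ≈ 1060, y* ≈ 7.38, z* ≈ 180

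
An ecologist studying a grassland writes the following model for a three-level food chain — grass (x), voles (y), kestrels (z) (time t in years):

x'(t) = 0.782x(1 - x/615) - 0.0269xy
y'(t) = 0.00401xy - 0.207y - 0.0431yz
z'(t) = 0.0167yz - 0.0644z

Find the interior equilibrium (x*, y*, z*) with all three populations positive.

From dz/dt = 0: 0.0167y* = 0.0644, so y* = 3.86.
From dx/dt = 0: 0.782(1 - x*/615) = 0.0269·3.86, giving x* = 615·(1 - 0.133) = 533.
From dy/dt = 0: 0.00401·533 - 0.207 = 0.0431z*, so z* = 1.93/0.0431 = 44.8.

x* ≈ 533, y* ≈ 3.86, z* ≈ 44.8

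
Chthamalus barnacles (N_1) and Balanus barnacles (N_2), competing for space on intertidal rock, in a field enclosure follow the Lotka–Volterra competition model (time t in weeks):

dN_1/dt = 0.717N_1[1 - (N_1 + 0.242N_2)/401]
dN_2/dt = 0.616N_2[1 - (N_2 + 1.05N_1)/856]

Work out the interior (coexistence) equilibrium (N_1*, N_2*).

N_1* ≈ 260, N_2* ≈ 583

Setting both brackets to zero gives the nullclines N_1 + 0.242N_2 = 401 and 1.05N_1 + N_2 = 856.
Substituting N_2 = 856 - 1.05N_1 into the first: N_1(1 - 0.242·1.05) = 401 - 0.242·856.
So N_1* = 194/0.746 = 260, and then N_2* = 856 - 1.05·260 = 583.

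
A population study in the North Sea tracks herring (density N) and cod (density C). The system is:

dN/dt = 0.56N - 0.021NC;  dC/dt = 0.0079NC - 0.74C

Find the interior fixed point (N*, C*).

N* ≈ 93.7, C* ≈ 26.7

Set dC/dt = 0 with C > 0: 0.0079N - 0.74 = 0, so N* = 0.74/0.0079 = 93.7.
Set dN/dt = 0 with N > 0: 0.56 - 0.021C = 0, so C* = 0.56/0.021 = 26.7.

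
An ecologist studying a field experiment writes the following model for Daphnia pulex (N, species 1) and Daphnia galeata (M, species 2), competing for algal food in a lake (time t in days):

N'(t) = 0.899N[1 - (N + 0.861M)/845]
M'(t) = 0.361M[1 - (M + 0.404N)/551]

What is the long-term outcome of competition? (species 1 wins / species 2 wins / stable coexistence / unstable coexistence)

stable coexistence

Compare the nullcline intercepts: K1/α12 = 845/0.861 = 981 > K2 = 551; K2/α21 = 551/0.404 = 1360 > K1 = 845.
Since both inequalities hold, each species can invade when rare, so the interior equilibrium is stable.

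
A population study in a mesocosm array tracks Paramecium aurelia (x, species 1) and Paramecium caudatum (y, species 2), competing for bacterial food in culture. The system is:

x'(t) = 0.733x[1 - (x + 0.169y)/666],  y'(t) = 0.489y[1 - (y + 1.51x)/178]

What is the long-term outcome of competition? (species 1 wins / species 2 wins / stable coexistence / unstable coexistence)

Compare the nullcline intercepts: K1/α12 = 666/0.169 = 3940 > K2 = 178; K2/α21 = 178/1.51 = 118 < K1 = 666.
Since the inequalities point opposite ways, species 1 can invade but species 2 cannot.

species 1 excludes species 2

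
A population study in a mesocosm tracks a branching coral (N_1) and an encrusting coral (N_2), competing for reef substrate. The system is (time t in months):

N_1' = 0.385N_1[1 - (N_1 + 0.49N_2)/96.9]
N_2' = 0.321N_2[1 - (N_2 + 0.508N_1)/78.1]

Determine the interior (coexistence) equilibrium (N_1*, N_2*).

N_1* ≈ 78.1, N_2* ≈ 38.4

Setting both brackets to zero gives the nullclines N_1 + 0.49N_2 = 96.9 and 0.508N_1 + N_2 = 78.1.
Substituting N_2 = 78.1 - 0.508N_1 into the first: N_1(1 - 0.49·0.508) = 96.9 - 0.49·78.1.
So N_1* = 58.6/0.751 = 78.1, and then N_2* = 78.1 - 0.508·78.1 = 38.4.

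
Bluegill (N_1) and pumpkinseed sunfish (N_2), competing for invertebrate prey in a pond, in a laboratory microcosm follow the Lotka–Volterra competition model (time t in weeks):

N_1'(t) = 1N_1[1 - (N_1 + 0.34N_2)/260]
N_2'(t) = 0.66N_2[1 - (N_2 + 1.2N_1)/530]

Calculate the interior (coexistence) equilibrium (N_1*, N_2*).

Setting both brackets to zero gives the nullclines N_1 + 0.34N_2 = 260 and 1.2N_1 + N_2 = 530.
Substituting N_2 = 530 - 1.2N_1 into the first: N_1(1 - 0.34·1.2) = 260 - 0.34·530.
So N_1* = 79.8/0.592 = 135, and then N_2* = 530 - 1.2·135 = 368.

N_1* ≈ 135, N_2* ≈ 368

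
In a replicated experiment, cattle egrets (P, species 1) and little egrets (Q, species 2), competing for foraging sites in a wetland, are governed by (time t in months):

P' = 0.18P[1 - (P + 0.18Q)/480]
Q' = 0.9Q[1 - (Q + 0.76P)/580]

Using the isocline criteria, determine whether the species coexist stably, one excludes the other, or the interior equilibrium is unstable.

Compare the nullcline intercepts: K1/α12 = 480/0.18 = 2670 > K2 = 580; K2/α21 = 580/0.76 = 763 > K1 = 480.
Since both inequalities hold, each species can invade when rare, so the interior equilibrium is stable.

stable coexistence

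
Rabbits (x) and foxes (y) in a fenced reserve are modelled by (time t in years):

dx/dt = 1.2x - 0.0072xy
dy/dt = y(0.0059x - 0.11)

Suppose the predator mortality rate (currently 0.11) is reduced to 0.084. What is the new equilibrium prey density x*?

At the interior fixed point, setting dy/dt = 0 with y > 0 fixes x* = (predator death rate)/(xy coefficient) — independent of the other coefficients.
With the change, x* = 0.084/0.0059 = 14.2; it falls from 18.6.

x* ≈ 14.2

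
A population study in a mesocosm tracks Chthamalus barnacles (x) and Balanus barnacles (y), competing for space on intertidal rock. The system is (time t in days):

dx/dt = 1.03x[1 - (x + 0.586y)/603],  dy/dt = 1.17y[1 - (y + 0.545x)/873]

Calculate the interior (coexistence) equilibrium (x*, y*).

Setting both brackets to zero gives the nullclines x + 0.586y = 603 and 0.545x + y = 873.
Substituting y = 873 - 0.545x into the first: x(1 - 0.586·0.545) = 603 - 0.586·873.
So x* = 91.4/0.681 = 134, and then y* = 873 - 0.545·134 = 800.

x* ≈ 134, y* ≈ 800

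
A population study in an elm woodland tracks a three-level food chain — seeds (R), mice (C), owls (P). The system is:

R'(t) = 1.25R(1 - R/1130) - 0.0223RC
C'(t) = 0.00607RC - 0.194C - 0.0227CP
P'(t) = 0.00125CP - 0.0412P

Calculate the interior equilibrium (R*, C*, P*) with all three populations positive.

From dP/dt = 0: 0.00125C* = 0.0412, so C* = 33.
From dR/dt = 0: 1.25(1 - R*/1130) = 0.0223·33, giving R* = 1130·(1 - 0.588) = 466.
From dC/dt = 0: 0.00607·466 - 0.194 = 0.0227P*, so P* = 2.63/0.0227 = 116.

R* ≈ 466, C* ≈ 33, P* ≈ 116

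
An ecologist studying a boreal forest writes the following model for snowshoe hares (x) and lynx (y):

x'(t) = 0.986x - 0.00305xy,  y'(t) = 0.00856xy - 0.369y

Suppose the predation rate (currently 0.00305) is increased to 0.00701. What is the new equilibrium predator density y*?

y* ≈ 141

At the interior fixed point, setting dx/dt = 0 with x > 0 fixes y* = (prey growth rate)/(xy coefficient) — independent of the other coefficients.
With the change, y* = 0.986/0.00701 = 141; it falls from 323.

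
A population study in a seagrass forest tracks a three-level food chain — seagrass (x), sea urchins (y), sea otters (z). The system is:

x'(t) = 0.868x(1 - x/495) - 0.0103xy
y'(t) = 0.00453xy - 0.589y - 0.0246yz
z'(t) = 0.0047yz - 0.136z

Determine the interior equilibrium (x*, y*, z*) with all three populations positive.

x* ≈ 325, y* ≈ 28.9, z* ≈ 35.9

From dz/dt = 0: 0.0047y* = 0.136, so y* = 28.9.
From dx/dt = 0: 0.868(1 - x*/495) = 0.0103·28.9, giving x* = 495·(1 - 0.343) = 325.
From dy/dt = 0: 0.00453·325 - 0.589 = 0.0246z*, so z* = 0.883/0.0246 = 35.9.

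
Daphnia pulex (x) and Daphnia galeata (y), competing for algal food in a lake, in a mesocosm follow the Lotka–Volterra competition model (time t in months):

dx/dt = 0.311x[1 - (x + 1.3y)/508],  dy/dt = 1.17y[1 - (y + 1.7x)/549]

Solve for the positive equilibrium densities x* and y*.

Setting both brackets to zero gives the nullclines x + 1.3y = 508 and 1.7x + y = 549.
Substituting y = 549 - 1.7x into the first: x(1 - 1.3·1.7) = 508 - 1.3·549.
So x* = -206/-1.21 = 170, and then y* = 549 - 1.7·170 = 260.

x* ≈ 170, y* ≈ 260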